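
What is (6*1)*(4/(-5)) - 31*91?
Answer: -14129/5 ≈ -2825.8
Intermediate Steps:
(6*1)*(4/(-5)) - 31*91 = 6*(4*(-1/5)) - 2821 = 6*(-4/5) - 2821 = -24/5 - 2821 = -14129/5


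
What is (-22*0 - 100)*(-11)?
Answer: 1100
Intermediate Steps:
(-22*0 - 100)*(-11) = (0 - 100)*(-11) = -100*(-11) = 1100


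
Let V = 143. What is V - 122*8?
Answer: -833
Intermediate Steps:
V - 122*8 = 143 - 122*8 = 143 - 976 = -833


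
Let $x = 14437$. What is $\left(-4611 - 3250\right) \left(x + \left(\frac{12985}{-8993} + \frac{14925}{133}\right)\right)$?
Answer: $- \frac{19540359098779}{170867} \approx -1.1436 \cdot 10^{8}$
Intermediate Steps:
$\left(-4611 - 3250\right) \left(x + \left(\frac{12985}{-8993} + \frac{14925}{133}\right)\right) = \left(-4611 - 3250\right) \left(14437 + \left(\frac{12985}{-8993} + \frac{14925}{133}\right)\right) = - 7861 \left(14437 + \left(12985 \left(- \frac{1}{8993}\right) + 14925 \cdot \frac{1}{133}\right)\right) = - 7861 \left(14437 + \left(- \frac{12985}{8993} + \frac{14925}{133}\right)\right) = - 7861 \left(14437 + \frac{132493520}{1196069}\right) = \left(-7861\right) \frac{17400141673}{1196069} = - \frac{19540359098779}{170867}$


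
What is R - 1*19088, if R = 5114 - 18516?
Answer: -32490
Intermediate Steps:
R = -13402
R - 1*19088 = -13402 - 1*19088 = -13402 - 19088 = -32490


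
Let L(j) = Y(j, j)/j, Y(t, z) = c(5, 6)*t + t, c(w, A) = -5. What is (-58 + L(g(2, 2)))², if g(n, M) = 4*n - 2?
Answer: 3844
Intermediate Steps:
g(n, M) = -2 + 4*n
Y(t, z) = -4*t (Y(t, z) = -5*t + t = -4*t)
L(j) = -4 (L(j) = (-4*j)/j = -4)
(-58 + L(g(2, 2)))² = (-58 - 4)² = (-62)² = 3844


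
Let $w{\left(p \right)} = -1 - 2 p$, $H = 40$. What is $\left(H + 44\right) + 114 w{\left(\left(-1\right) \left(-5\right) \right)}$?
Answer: $-1170$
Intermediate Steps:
$\left(H + 44\right) + 114 w{\left(\left(-1\right) \left(-5\right) \right)} = \left(40 + 44\right) + 114 \left(-1 - 2 \left(\left(-1\right) \left(-5\right)\right)\right) = 84 + 114 \left(-1 - 10\right) = 84 + 114 \left(-11\right) = 84 - 1254 = -1170$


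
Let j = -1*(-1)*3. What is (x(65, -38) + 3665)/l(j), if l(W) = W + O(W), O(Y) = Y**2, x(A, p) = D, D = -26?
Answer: 1213/4 ≈ 303.25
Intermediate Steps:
x(A, p) = -26
j = 3 (j = 1*3 = 3)
l(W) = W + W**2
(x(65, -38) + 3665)/l(j) = (-26 + 3665)/((3*(1 + 3))) = 3639/((3*4)) = 3639/12 = 3639*(1/12) = 1213/4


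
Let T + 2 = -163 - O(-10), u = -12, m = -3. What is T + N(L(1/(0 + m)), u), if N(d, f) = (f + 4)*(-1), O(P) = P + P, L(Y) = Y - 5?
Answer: -137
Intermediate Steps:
L(Y) = -5 + Y
O(P) = 2*P
N(d, f) = -4 - f (N(d, f) = (4 + f)*(-1) = -4 - f)
T = -145 (T = -2 + (-163 - 2*(-10)) = -2 + (-163 - 1*(-20)) = -2 + (-163 + 20) = -2 - 143 = -145)
T + N(L(1/(0 + m)), u) = -145 + (-4 - 1*(-12)) = -145 + (-4 + 12) = -145 + 8 = -137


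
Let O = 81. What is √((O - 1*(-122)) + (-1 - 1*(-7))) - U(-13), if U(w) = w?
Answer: 13 + √209 ≈ 27.457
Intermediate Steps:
√((O - 1*(-122)) + (-1 - 1*(-7))) - U(-13) = √((81 - 1*(-122)) + (-1 - 1*(-7))) - 1*(-13) = √((81 + 122) + (-1 + 7)) + 13 = √(203 + 6) + 13 = √209 + 13 = 13 + √209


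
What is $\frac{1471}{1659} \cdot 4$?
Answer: $\frac{5884}{1659} \approx 3.5467$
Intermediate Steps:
$\frac{1471}{1659} \cdot 4 = \frac{5884}{1659}$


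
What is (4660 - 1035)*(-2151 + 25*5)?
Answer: -7344250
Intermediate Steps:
(4660 - 1035)*(-2151 + 25*5) = 3625*(-2151 + 125) = 3625*(-2026) = -7344250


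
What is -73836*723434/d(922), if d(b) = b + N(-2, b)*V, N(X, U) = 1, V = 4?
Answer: -26707736412/463 ≈ -5.7684e+7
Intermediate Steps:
d(b) = 4 + b (d(b) = b + 1*4 = b + 4 = 4 + b)
-73836*723434/d(922) = -73836*723434/(4 + 922) = -73836/(926*(1/723434)) = -73836/463/361717 = -73836*361717/463 = -26707736412/463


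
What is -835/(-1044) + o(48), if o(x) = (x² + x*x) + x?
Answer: 4861699/1044 ≈ 4656.8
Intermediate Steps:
o(x) = x + 2*x² (o(x) = (x² + x²) + x = 2*x² + x = x + 2*x²)
-835/(-1044) + o(48) = -835/(-1044) + 48*(1 + 2*48) = -835*(-1/1044) + 48*(1 + 96) = 835/1044 + 48*97 = 835/1044 + 4656 = 4861699/1044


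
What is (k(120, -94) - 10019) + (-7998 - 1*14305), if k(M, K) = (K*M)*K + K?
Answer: 1027904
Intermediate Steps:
k(M, K) = K + M*K² (k(M, K) = M*K² + K = K + M*K²)
(k(120, -94) - 10019) + (-7998 - 1*14305) = (-94*(1 - 94*120) - 10019) + (-7998 - 1*14305) = (-94*(1 - 11280) - 10019) + (-7998 - 14305) = (-94*(-11279) - 10019) - 22303 = (1060226 - 10019) - 22303 = 1050207 - 22303 = 1027904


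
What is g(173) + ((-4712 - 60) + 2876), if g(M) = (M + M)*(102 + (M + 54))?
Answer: 111938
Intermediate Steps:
g(M) = 2*M*(156 + M) (g(M) = (2*M)*(102 + (54 + M)) = (2*M)*(156 + M) = 2*M*(156 + M))
g(173) + ((-4712 - 60) + 2876) = 2*173*(156 + 173) + ((-4712 - 60) + 2876) = 2*173*329 + (-4772 + 2876) = 113834 - 1896 = 111938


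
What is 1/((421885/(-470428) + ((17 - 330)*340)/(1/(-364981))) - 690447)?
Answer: 470428/18271699930369359 ≈ 2.5746e-11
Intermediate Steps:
1/((421885/(-470428) + ((17 - 330)*340)/(1/(-364981))) - 690447) = 1/((421885*(-1/470428) + (-313*340)/(-1/364981)) - 690447) = 1/((-421885/470428 - 106420*(-364981)) - 690447) = 1/((-421885/470428 + 38841278020) - 690447) = 1/(18272024735970675/470428 - 690447) = 1/(18271699930369359/470428) = 470428/18271699930369359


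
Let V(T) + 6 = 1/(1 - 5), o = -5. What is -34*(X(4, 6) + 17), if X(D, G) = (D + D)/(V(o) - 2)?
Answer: -17986/33 ≈ -545.03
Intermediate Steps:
V(T) = -25/4 (V(T) = -6 + 1/(1 - 5) = -6 + 1/(-4) = -6 - ¼ = -25/4)
X(D, G) = -8*D/33 (X(D, G) = (D + D)/(-25/4 - 2) = (2*D)/(-33/4) = (2*D)*(-4/33) = -8*D/33)
-34*(X(4, 6) + 17) = -34*(-8/33*4 + 17) = -34*(-32/33 + 17) = -34*529/33 = -17986/33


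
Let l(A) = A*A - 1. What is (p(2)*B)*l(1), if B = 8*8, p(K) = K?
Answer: 0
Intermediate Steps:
l(A) = -1 + A² (l(A) = A² - 1 = -1 + A²)
B = 64
(p(2)*B)*l(1) = (2*64)*(-1 + 1²) = 128*(-1 + 1) = 128*0 = 0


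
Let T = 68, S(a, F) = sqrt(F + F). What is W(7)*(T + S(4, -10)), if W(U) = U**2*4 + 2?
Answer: 13464 + 396*I*sqrt(5) ≈ 13464.0 + 885.48*I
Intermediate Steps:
S(a, F) = sqrt(2)*sqrt(F) (S(a, F) = sqrt(2*F) = sqrt(2)*sqrt(F))
W(U) = 2 + 4*U**2 (W(U) = 4*U**2 + 2 = 2 + 4*U**2)
W(7)*(T + S(4, -10)) = (2 + 4*7**2)*(68 + sqrt(2)*sqrt(-10)) = (2 + 4*49)*(68 + sqrt(2)*(I*sqrt(10))) = (2 + 196)*(68 + 2*I*sqrt(5)) = 198*(68 + 2*I*sqrt(5)) = 13464 + 396*I*sqrt(5)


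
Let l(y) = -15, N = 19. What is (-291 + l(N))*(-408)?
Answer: 124848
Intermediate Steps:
(-291 + l(N))*(-408) = (-291 - 15)*(-408) = -306*(-408) = 124848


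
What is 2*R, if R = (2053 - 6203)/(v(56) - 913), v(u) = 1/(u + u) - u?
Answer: 929600/108527 ≈ 8.5656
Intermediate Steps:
v(u) = 1/(2*u) - u
R = 464800/108527 (R = (2053 - 6203)/(((1/2)/56 - 1*56) - 913) = -4150/(((1/2)*(1/56) - 56) - 913) = -4150/((1/112 - 56) - 913) = -4150/(-6271/112 - 913) = -4150/(-108527/112) = -4150*(-112/108527) = 464800/108527 ≈ 4.2828)
2*R = 2*(464800/108527) = 929600/108527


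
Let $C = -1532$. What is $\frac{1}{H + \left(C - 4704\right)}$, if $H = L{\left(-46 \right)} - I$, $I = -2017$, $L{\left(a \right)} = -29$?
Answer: $- \frac{1}{4248} \approx -0.0002354$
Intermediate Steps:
$H = 1988$ ($H = -29 - -2017 = -29 + 2017 = 1988$)
$\frac{1}{H + \left(C - 4704\right)} = \frac{1}{1988 - 6236} = \frac{1}{-4248} = - \frac{1}{4248}$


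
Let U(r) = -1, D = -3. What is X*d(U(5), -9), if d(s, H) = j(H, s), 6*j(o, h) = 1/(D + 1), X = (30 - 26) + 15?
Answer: -19/12 ≈ -1.5833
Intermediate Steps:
X = 19 (X = 4 + 15 = 19)
j(o, h) = -1/12 (j(o, h) = 1/(6*(-3 + 1)) = (⅙)/(-2) = (⅙)*(-½) = -1/12)
d(s, H) = -1/12
X*d(U(5), -9) = 19*(-1/12) = -19/12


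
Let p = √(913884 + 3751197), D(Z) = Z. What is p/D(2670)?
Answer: √4665081/2670 ≈ 0.80894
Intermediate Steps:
p = √4665081 ≈ 2159.9
p/D(2670) = √4665081/2670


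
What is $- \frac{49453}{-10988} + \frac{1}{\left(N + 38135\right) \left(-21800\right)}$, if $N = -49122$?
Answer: $\frac{2961203607697}{657952100200} \approx 4.5006$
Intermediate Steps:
$- \frac{49453}{-10988} + \frac{1}{\left(N + 38135\right) \left(-21800\right)} = - \frac{49453}{-10988} + \frac{1}{\left(-49122 + 38135\right) \left(-21800\right)} = \left(-49453\right) \left(- \frac{1}{10988}\right) + \frac{1}{-10987} \left(- \frac{1}{21800}\right) = \frac{49453}{10988} - - \frac{1}{239516600} = \frac{49453}{10988} + \frac{1}{239516600} = \frac{2961203607697}{657952100200}$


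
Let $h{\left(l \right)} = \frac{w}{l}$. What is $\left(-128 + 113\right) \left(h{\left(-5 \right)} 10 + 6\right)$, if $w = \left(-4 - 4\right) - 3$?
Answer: $-420$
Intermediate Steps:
$w = -11$ ($w = -8 - 3 = -11$)
$h{\left(l \right)} = - \frac{11}{l}$
$\left(-128 + 113\right) \left(h{\left(-5 \right)} 10 + 6\right) = \left(-128 + 113\right) \left(- \frac{11}{-5} \cdot 10 + 6\right) = - 15 \left(\left(-11\right) \left(- \frac{1}{5}\right) 10 + 6\right) = - 15 \left(\frac{11}{5} \cdot 10 + 6\right) = - 15 \left(22 + 6\right) = \left(-15\right) 28 = -420$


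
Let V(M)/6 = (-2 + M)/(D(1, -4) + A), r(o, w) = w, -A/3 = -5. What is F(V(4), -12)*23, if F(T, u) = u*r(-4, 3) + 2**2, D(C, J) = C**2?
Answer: -736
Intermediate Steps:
A = 15 (A = -3*(-5) = 15)
V(M) = -3/4 + 3*M/8 (V(M) = 6*((-2 + M)/(1**2 + 15)) = 6*((-2 + M)/(1 + 15)) = 6*((-2 + M)/16) = 6*((-2 + M)*(1/16)) = 6*(-1/8 + M/16) = -3/4 + 3*M/8)
F(T, u) = 4 + 3*u (F(T, u) = u*3 + 2**2 = 3*u + 4 = 4 + 3*u)
F(V(4), -12)*23 = (4 + 3*(-12))*23 = (4 - 36)*23 = -32*23 = -736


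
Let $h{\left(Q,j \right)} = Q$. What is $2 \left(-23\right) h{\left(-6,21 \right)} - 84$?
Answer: $192$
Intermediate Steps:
$2 \left(-23\right) h{\left(-6,21 \right)} - 84 = 2 \left(-23\right) \left(-6\right) - 84 = \left(-46\right) \left(-6\right) - 84 = 276 - 84 = 192$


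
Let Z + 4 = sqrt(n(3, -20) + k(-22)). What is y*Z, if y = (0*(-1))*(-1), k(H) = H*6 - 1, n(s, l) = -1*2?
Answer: 0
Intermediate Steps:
n(s, l) = -2
k(H) = -1 + 6*H (k(H) = 6*H - 1 = -1 + 6*H)
Z = -4 + 3*I*sqrt(15) (Z = -4 + sqrt(-2 + (-1 + 6*(-22))) = -4 + sqrt(-2 + (-1 - 132)) = -4 + sqrt(-2 - 133) = -4 + sqrt(-135) = -4 + 3*I*sqrt(15) ≈ -4.0 + 11.619*I)
y = 0 (y = 0*(-1) = 0)
y*Z = 0*(-4 + 3*I*sqrt(15)) = 0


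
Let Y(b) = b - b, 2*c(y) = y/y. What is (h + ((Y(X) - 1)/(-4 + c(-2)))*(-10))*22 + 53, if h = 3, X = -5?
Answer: 393/7 ≈ 56.143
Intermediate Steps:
c(y) = ½ (c(y) = (y/y)/2 = (½)*1 = ½)
Y(b) = 0
(h + ((Y(X) - 1)/(-4 + c(-2)))*(-10))*22 + 53 = (3 + ((0 - 1)/(-4 + ½))*(-10))*22 + 53 = (3 - 1/(-7/2)*(-10))*22 + 53 = (3 - 1*(-2/7)*(-10))*22 + 53 = (3 + (2/7)*(-10))*22 + 53 = (3 - 20/7)*22 + 53 = (⅐)*22 + 53 = 22/7 + 53 = 393/7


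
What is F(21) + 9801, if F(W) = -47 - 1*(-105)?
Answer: 9859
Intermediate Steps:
F(W) = 58 (F(W) = -47 + 105 = 58)
F(21) + 9801 = 58 + 9801 = 9859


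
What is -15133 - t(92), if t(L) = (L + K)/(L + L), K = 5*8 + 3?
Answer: -2784607/184 ≈ -15134.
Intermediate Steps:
K = 43 (K = 40 + 3 = 43)
t(L) = (43 + L)/(2*L) (t(L) = (L + 43)/(L + L) = (43 + L)/((2*L)) = (43 + L)*(1/(2*L)) = (43 + L)/(2*L))
-15133 - t(92) = -15133 - (43 + 92)/(2*92) = -15133 - 135/(2*92) = -15133 - 1*135/184 = -15133 - 135/184 = -2784607/184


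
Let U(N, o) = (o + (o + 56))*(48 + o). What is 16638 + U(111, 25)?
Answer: 24376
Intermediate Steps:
U(N, o) = (48 + o)*(56 + 2*o) (U(N, o) = (o + (56 + o))*(48 + o) = (56 + 2*o)*(48 + o) = (48 + o)*(56 + 2*o))
16638 + U(111, 25) = 16638 + (2688 + 2*25² + 152*25) = 16638 + (2688 + 2*625 + 3800) = 16638 + (2688 + 1250 + 3800) = 16638 + 7738 = 24376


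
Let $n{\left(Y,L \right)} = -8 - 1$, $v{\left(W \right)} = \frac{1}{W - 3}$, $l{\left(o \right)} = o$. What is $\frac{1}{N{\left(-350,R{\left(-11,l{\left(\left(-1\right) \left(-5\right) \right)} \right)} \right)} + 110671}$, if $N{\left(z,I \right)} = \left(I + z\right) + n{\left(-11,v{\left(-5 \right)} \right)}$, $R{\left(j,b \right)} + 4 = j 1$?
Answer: $\frac{1}{110297} \approx 9.0664 \cdot 10^{-6}$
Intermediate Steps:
$v{\left(W \right)} = \frac{1}{-3 + W}$
$n{\left(Y,L \right)} = -9$ ($n{\left(Y,L \right)} = -8 - 1 = -9$)
$R{\left(j,b \right)} = -4 + j$ ($R{\left(j,b \right)} = -4 + j 1 = -4 + j$)
$N{\left(z,I \right)} = -9 + I + z$ ($N{\left(z,I \right)} = \left(I + z\right) - 9 = -9 + I + z$)
$\frac{1}{N{\left(-350,R{\left(-11,l{\left(\left(-1\right) \left(-5\right) \right)} \right)} \right)} + 110671} = \frac{1}{\left(-9 - 15 - 350\right) + 110671} = \frac{1}{-374 + 110671} = \frac{1}{110297}$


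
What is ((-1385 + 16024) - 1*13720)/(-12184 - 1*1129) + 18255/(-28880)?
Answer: -53913907/76895888 ≈ -0.70113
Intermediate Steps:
((-1385 + 16024) - 1*13720)/(-12184 - 1*1129) + 18255/(-28880) = (14639 - 13720)/(-12184 - 1129) + 18255*(-1/28880) = 919/(-13313) - 3651/5776 = 919*(-1/13313) - 3651/5776 = -919/13313 - 3651/5776 = -53913907/76895888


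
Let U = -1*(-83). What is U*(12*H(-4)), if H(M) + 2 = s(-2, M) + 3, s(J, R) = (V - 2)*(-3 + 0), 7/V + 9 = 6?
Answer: 13944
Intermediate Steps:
V = -7/3 (V = 7/(-9 + 6) = 7/(-3) = 7*(-1/3) = -7/3 ≈ -2.3333)
U = 83
s(J, R) = 13 (s(J, R) = (-7/3 - 2)*(-3 + 0) = -13/3*(-3) = 13)
H(M) = 14 (H(M) = -2 + (13 + 3) = -2 + 16 = 14)
U*(12*H(-4)) = 83*(12*14) = 83*168 = 13944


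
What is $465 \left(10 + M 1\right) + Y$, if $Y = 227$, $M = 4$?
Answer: $6737$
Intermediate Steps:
$465 \left(10 + M 1\right) + Y = 465 \left(10 + 4 \cdot 1\right) + 227 = 465 \left(10 + 4\right) + 227 = 465 \cdot 14 + 227 = 6510 + 227 = 6737$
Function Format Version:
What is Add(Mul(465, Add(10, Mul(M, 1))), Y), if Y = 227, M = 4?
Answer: 6737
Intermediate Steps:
Add(Mul(465, Add(10, Mul(M, 1))), Y) = Add(Mul(465, Add(10, Mul(4, 1))), 227) = Add(Mul(465, Add(10, 4)), 227) = Add(Mul(465, 14), 227) = Add(6510, 227) = 6737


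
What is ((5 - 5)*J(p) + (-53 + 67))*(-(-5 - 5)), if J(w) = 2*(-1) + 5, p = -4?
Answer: 140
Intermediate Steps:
J(w) = 3 (J(w) = -2 + 5 = 3)
((5 - 5)*J(p) + (-53 + 67))*(-(-5 - 5)) = ((5 - 5)*3 + (-53 + 67))*(-(-5 - 5)) = (0*3 + 14)*(-1*(-10)) = (0 + 14)*10 = 14*10 = 140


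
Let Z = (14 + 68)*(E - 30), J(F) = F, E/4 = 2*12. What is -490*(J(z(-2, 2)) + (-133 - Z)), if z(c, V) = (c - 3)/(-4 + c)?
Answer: 8149925/3 ≈ 2.7166e+6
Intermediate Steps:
E = 96 (E = 4*(2*12) = 4*24 = 96)
z(c, V) = (-3 + c)/(-4 + c)
Z = 5412 (Z = (14 + 68)*(96 - 30) = 82*66 = 5412)
-490*(J(z(-2, 2)) + (-133 - Z)) = -490*((-3 - 2)/(-4 - 2) + (-133 - 1*5412)) = -490*(-5/(-6) + (-133 - 5412)) = -490*(-1/6*(-5) - 5545) = -490*(5/6 - 5545) = -490*(-33265/6) = 8149925/3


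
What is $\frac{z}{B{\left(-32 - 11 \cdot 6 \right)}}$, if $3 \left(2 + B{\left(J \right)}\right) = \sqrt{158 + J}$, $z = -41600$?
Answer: $-31200 - 10400 \sqrt{15} \approx -71479.0$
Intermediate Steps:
$B{\left(J \right)} = -2 + \frac{\sqrt{158 + J}}{3}$
$\frac{z}{B{\left(-32 - 11 \cdot 6 \right)}} = - \frac{41600}{-2 + \frac{\sqrt{158 - \left(32 + 11 \cdot 6\right)}}{3}} = - \frac{41600}{-2 + \frac{\sqrt{158 - 98}}{3}} = - \frac{41600}{-2 + \frac{\sqrt{60}}{3}} = - \frac{41600}{-2 + \frac{2 \sqrt{15}}{3}}$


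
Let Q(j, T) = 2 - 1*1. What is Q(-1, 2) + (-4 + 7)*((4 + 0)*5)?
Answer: 61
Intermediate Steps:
Q(j, T) = 1 (Q(j, T) = 2 - 1 = 1)
Q(-1, 2) + (-4 + 7)*((4 + 0)*5) = 1 + (-4 + 7)*((4 + 0)*5) = 1 + 3*(4*5) = 1 + 3*20 = 1 + 60 = 61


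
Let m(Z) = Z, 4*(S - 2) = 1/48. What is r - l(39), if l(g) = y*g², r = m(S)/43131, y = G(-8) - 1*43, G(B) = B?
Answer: 58397931107/752832 ≈ 77571.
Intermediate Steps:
S = 385/192 (S = 2 + (¼)/48 = 2 + (¼)*(1/48) = 2 + 1/192 = 385/192 ≈ 2.0052)
y = -51 (y = -8 - 1*43 = -8 - 43 = -51)
r = 35/752832 (r = (385/192)/43131 = (385/192)*(1/43131) = 35/752832 ≈ 4.6491e-5)
l(g) = -51*g²
r - l(39) = 35/752832 - (-51)*39² = 35/752832 - (-51)*1521 = 35/752832 - 1*(-77571) = 35/752832 + 77571 = 58397931107/752832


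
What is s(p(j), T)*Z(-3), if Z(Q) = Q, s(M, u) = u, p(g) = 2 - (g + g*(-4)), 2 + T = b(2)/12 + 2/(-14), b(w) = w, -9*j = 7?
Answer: 83/14 ≈ 5.9286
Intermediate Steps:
j = -7/9 (j = -⅑*7 = -7/9 ≈ -0.77778)
T = -83/42 (T = -2 + (2/12 + 2/(-14)) = -2 + (2*(1/12) + 2*(-1/14)) = -2 + (⅙ - ⅐) = -2 + 1/42 = -83/42 ≈ -1.9762)
p(g) = 2 + 3*g (p(g) = 2 - (g - 4*g) = 2 - (-3)*g = 2 + 3*g)
s(p(j), T)*Z(-3) = -83/42*(-3) = 83/14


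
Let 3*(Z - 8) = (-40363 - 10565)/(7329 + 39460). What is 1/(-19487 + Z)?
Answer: -46789/911419907 ≈ -5.1336e-5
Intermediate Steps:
Z = 357336/46789 (Z = 8 + ((-40363 - 10565)/(7329 + 39460))/3 = 8 + (-50928/46789)/3 = 8 + (-50928*1/46789)/3 = 8 + (1/3)*(-50928/46789) = 8 - 16976/46789 = 357336/46789 ≈ 7.6372)
1/(-19487 + Z) = 1/(-19487 + 357336/46789) = 1/(-911419907/46789) = -46789/911419907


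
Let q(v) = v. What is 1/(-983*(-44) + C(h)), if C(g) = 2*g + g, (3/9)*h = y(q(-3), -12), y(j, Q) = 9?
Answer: 1/43333 ≈ 2.3077e-5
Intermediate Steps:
h = 27 (h = 3*9 = 27)
C(g) = 3*g
1/(-983*(-44) + C(h)) = 1/(-983*(-44) + 3*27) = 1/(43252 + 81) = 1/43333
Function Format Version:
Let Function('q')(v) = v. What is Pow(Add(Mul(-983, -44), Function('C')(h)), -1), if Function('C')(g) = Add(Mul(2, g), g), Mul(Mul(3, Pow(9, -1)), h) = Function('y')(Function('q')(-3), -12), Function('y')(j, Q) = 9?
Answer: Rational(1, 43333) ≈ 2.3077e-5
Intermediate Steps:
h = 27 (h = Mul(3, 9) = 27)
Function('C')(g) = Mul(3, g)
Pow(Add(Mul(-983, -44), Function('C')(h)), -1) = Pow(Add(Mul(-983, -44), Mul(3, 27)), -1) = Pow(Add(43252, 81), -1) = Pow(43333, -1) = Rational(1, 43333)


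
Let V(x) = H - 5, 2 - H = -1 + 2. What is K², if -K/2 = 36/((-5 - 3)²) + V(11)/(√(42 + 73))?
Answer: 13411/7360 - 18*√115/115 ≈ 0.14364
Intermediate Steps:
H = 1 (H = 2 - (-1 + 2) = 2 - 1*1 = 2 - 1 = 1)
V(x) = -4 (V(x) = 1 - 5 = -4)
K = -9/8 + 8*√115/115 (K = -2*(36/((-5 - 3)²) - 4/√(42 + 73)) = -2*(36/((-8)²) - 4*√115/115) = -2*(36/64 - 4*√115/115) = -2*(36*(1/64) - 4*√115/115) = -2*(9/16 - 4*√115/115) = -9/8 + 8*√115/115 ≈ -0.37900)
K² = (-9/8 + 8*√115/115)²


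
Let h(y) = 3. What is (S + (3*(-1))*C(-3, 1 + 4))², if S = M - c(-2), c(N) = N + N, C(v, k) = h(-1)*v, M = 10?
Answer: 1681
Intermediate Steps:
C(v, k) = 3*v
c(N) = 2*N
S = 14 (S = 10 - 2*(-2) = 10 - 1*(-4) = 10 + 4 = 14)
(S + (3*(-1))*C(-3, 1 + 4))² = (14 + (3*(-1))*(3*(-3)))² = (14 - 3*(-9))² = (14 + 27)² = 41² = 1681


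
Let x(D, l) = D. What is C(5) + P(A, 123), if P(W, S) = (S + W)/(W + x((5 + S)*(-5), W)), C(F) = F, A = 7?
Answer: 3035/633 ≈ 4.7946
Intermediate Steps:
P(W, S) = (S + W)/(-25 + W - 5*S) (P(W, S) = (S + W)/(W + (5 + S)*(-5)) = (S + W)/(W + (-25 - 5*S)) = (S + W)/(-25 + W - 5*S))
C(5) + P(A, 123) = 5 + (-1*123 - 1*7)/(25 - 1*7 + 5*123) = 5 + (-123 - 7)/(25 - 7 + 615) = 5 - 130/633 = 3035/633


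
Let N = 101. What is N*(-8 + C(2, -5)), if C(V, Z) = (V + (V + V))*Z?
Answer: -3838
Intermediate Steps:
C(V, Z) = 3*V*Z (C(V, Z) = (V + 2*V)*Z = (3*V)*Z = 3*V*Z)
N*(-8 + C(2, -5)) = 101*(-8 + 3*2*(-5)) = 101*(-8 - 30) = 101*(-38) = -3838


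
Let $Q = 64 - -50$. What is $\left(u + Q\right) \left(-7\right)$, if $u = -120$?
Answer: $42$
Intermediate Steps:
$Q = 114$ ($Q = 64 + 50 = 114$)
$\left(u + Q\right) \left(-7\right) = \left(-120 + 114\right) \left(-7\right) = \left(-6\right) \left(-7\right) = 42$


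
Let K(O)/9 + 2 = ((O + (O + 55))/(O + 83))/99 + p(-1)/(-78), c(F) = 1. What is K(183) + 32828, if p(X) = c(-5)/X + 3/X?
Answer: 1248049809/38038 ≈ 32811.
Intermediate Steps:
p(X) = 4/X (p(X) = 1/X + 3/X = 4/X)
K(O) = -228/13 + (55 + 2*O)/(11*(83 + O)) (K(O) = -18 + 9*(((O + (O + 55))/(O + 83))/99 + (4/(-1))/(-78)) = -18 + 9*(((O + (55 + O))/(83 + O))*(1/99) + (4*(-1))*(-1/78)) = -18 + 9*(((55 + 2*O)/(83 + O))*(1/99) - 4*(-1/78)) = -18 + 9*(((55 + 2*O)/(83 + O))*(1/99) + 2/39) = -18 + 9*((55 + 2*O)/(99*(83 + O)) + 2/39) = -18 + 9*(2/39 + (55 + 2*O)/(99*(83 + O))) = -18 + (6/13 + (55 + 2*O)/(11*(83 + O))) = -228/13 + (55 + 2*O)/(11*(83 + O)))
K(183) + 32828 = (-207449 - 2482*183)/(143*(83 + 183)) + 32828 = (1/143)*(-207449 - 454206)/266 + 32828 = (1/143)*(1/266)*(-661655) + 32828 = -661655/38038 + 32828 = 1248049809/38038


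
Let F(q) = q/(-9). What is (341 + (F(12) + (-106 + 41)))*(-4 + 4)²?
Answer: 0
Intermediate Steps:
F(q) = -q/9 (F(q) = q*(-⅑) = -q/9)
(341 + (F(12) + (-106 + 41)))*(-4 + 4)² = (341 + (-⅑*12 + (-106 + 41)))*(-4 + 4)² = (341 + (-4/3 - 65))*0² = (341 - 199/3)*0 = (824/3)*0 = 0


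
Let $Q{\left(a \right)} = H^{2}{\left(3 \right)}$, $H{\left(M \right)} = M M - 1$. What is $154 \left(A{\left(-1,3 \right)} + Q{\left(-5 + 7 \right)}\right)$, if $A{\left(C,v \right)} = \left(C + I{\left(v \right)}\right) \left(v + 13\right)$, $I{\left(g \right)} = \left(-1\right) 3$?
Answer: $0$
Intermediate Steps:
$H{\left(M \right)} = -1 + M^{2}$ ($H{\left(M \right)} = M^{2} - 1 = -1 + M^{2}$)
$I{\left(g \right)} = -3$
$Q{\left(a \right)} = 64$ ($Q{\left(a \right)} = \left(-1 + 3^{2}\right)^{2} = \left(-1 + 9\right)^{2} = 8^{2} = 64$)
$A{\left(C,v \right)} = \left(-3 + C\right) \left(13 + v\right)$ ($A{\left(C,v \right)} = \left(C - 3\right) \left(v + 13\right) = \left(-3 + C\right) \left(13 + v\right)$)
$154 \left(A{\left(-1,3 \right)} + Q{\left(-5 + 7 \right)}\right) = 154 \left(\left(-39 - 9 + 13 \left(-1\right) - 3\right) + 64\right) = 154 \left(\left(-39 - 9 - 13 - 3\right) + 64\right) = 154 \left(-64 + 64\right) = 154 \cdot 0 = 0$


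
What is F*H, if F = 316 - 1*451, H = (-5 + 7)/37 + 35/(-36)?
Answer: 18345/148 ≈ 123.95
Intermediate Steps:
H = -1223/1332 (H = 2*(1/37) + 35*(-1/36) = 2/37 - 35/36 = -1223/1332 ≈ -0.91817)
F = -135 (F = 316 - 451 = -135)
F*H = -135*(-1223/1332) = 18345/148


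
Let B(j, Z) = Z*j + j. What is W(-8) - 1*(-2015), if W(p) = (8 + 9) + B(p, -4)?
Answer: 2056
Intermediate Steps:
B(j, Z) = j + Z*j
W(p) = 17 - 3*p (W(p) = (8 + 9) + p*(1 - 4) = 17 + p*(-3) = 17 - 3*p)
W(-8) - 1*(-2015) = (17 - 3*(-8)) - 1*(-2015) = (17 + 24) + 2015 = 41 + 2015 = 2056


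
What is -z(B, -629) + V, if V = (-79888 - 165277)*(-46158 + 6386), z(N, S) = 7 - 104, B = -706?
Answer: 9750702477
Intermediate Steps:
z(N, S) = -97
V = 9750702380 (V = -245165*(-39772) = 9750702380)
-z(B, -629) + V = -1*(-97) + 9750702380 = 97 + 9750702380 = 9750702477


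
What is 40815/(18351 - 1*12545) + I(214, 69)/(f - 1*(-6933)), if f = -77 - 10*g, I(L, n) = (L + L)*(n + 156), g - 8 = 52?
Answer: 101807055/4540292 ≈ 22.423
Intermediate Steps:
g = 60 (g = 8 + 52 = 60)
I(L, n) = 2*L*(156 + n) (I(L, n) = (2*L)*(156 + n) = 2*L*(156 + n))
f = -677 (f = -77 - 10*60 = -77 - 600 = -677)
40815/(18351 - 1*12545) + I(214, 69)/(f - 1*(-6933)) = 40815/(18351 - 1*12545) + (2*214*(156 + 69))/(-677 - 1*(-6933)) = 40815/(18351 - 12545) + (2*214*225)/(-677 + 6933) = 40815/5806 + 96300/6256 = 40815*(1/5806) + 96300*(1/6256) = 40815/5806 + 24075/1564 = 101807055/4540292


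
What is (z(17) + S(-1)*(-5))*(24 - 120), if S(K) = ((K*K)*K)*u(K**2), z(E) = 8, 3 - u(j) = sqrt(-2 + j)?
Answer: -2208 + 480*I ≈ -2208.0 + 480.0*I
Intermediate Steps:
u(j) = 3 - sqrt(-2 + j)
S(K) = K**3*(3 - sqrt(-2 + K**2)) (S(K) = ((K*K)*K)*(3 - sqrt(-2 + K**2)) = (K**2*K)*(3 - sqrt(-2 + K**2)) = K**3*(3 - sqrt(-2 + K**2)))
(z(17) + S(-1)*(-5))*(24 - 120) = (8 + ((-1)**3*(3 - sqrt(-2 + (-1)**2)))*(-5))*(24 - 120) = (8 - (3 - sqrt(-2 + 1))*(-5))*(-96) = (8 - (3 - sqrt(-1))*(-5))*(-96) = (8 - (3 - I)*(-5))*(-96) = (8 + (-3 + I)*(-5))*(-96) = (8 + (15 - 5*I))*(-96) = (23 - 5*I)*(-96) = -2208 + 480*I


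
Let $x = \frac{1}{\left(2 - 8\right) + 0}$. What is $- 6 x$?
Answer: $1$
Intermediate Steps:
$x = - \frac{1}{6}$ ($x = \frac{1}{\left(2 - 8\right) + 0} = \frac{1}{-6 + 0} = \frac{1}{-6} = - \frac{1}{6} \approx -0.16667$)
$- 6 x = \left(-6\right) \left(- \frac{1}{6}\right) = 1$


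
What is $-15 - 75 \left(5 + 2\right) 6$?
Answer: $-3165$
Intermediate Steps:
$-15 - 75 \left(5 + 2\right) 6 = -15 - 75 \cdot 7 \cdot 6 = -15 - 3150 = -3165$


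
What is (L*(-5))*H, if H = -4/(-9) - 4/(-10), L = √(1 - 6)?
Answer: -38*I*√5/9 ≈ -9.4412*I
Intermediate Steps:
L = I*√5 (L = √(-5) = I*√5 ≈ 2.2361*I)
H = 38/45 (H = -4*(-⅑) - 4*(-⅒) = 4/9 + ⅖ = 38/45 ≈ 0.84444)
(L*(-5))*H = ((I*√5)*(-5))*(38/45) = -5*I*√5*(38/45) = -38*I*√5/9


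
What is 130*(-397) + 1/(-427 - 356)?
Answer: -40410631/783 ≈ -51610.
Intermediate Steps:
130*(-397) + 1/(-427 - 356) = -51610 + 1/(-783) = -51610 - 1/783 = -40410631/783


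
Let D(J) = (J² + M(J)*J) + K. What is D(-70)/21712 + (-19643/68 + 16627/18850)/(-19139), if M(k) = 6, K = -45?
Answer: 1123229112017/5121604055600 ≈ 0.21931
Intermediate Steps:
D(J) = -45 + J² + 6*J (D(J) = (J² + 6*J) - 45 = -45 + J² + 6*J)
D(-70)/21712 + (-19643/68 + 16627/18850)/(-19139) = (-45 + (-70)² + 6*(-70))/21712 + (-19643/68 + 16627/18850)/(-19139) = (-45 + 4900 - 420)*(1/21712) + (-19643*1/68 + 16627*(1/18850))*(-1/19139) = 4435*(1/21712) + (-19643/68 + 1279/1450)*(-1/19139) = 4435/21712 - 14197689/49300*(-1/19139) = 4435/21712 + 14197689/943552700 = 1123229112017/5121604055600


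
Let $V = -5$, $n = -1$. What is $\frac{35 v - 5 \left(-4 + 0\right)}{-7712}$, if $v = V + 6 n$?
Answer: $\frac{365}{7712} \approx 0.047329$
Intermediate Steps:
$v = -11$ ($v = -5 + 6 \left(-1\right) = -5 - 6 = -11$)
$\frac{35 v - 5 \left(-4 + 0\right)}{-7712} = \frac{35 \left(-11\right) - 5 \left(-4 + 0\right)}{-7712} = \left(-385 - -20\right) \left(- \frac{1}{7712}\right) = \left(-385 + 20\right) \left(- \frac{1}{7712}\right) = \left(-365\right) \left(- \frac{1}{7712}\right) = \frac{365}{7712}$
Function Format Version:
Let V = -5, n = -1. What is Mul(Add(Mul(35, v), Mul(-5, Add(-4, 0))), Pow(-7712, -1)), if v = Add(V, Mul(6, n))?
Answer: Rational(365, 7712) ≈ 0.047329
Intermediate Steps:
v = -11 (v = Add(-5, Mul(6, -1)) = Add(-5, -6) = -11)
Mul(Add(Mul(35, v), Mul(-5, Add(-4, 0))), Pow(-7712, -1)) = Mul(Add(Mul(35, -11), Mul(-5, Add(-4, 0))), Pow(-7712, -1)) = Mul(Add(-385, Mul(-5, -4)), Rational(-1, 7712)) = Mul(Add(-385, 20), Rational(-1, 7712)) = Mul(-365, Rational(-1, 7712)) = Rational(365, 7712)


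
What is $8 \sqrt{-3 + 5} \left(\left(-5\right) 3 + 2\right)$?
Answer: $- 104 \sqrt{2} \approx -147.08$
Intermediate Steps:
$8 \sqrt{-3 + 5} \left(\left(-5\right) 3 + 2\right) = 8 \sqrt{2} \left(-15 + 2\right) = 8 \sqrt{2} \left(-13\right) = - 104 \sqrt{2}$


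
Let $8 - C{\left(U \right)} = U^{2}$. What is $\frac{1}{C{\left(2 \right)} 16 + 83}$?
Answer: $\frac{1}{147} \approx 0.0068027$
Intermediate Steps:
$C{\left(U \right)} = 8 - U^{2}$
$\frac{1}{C{\left(2 \right)} 16 + 83} = \frac{1}{\left(8 - 2^{2}\right) 16 + 83} = \frac{1}{\left(8 - 4\right) 16 + 83} = \frac{1}{4 \cdot 16 + 83} = \frac{1}{64 + 83} = \frac{1}{147}$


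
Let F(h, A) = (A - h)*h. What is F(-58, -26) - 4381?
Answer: -6237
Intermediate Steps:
F(h, A) = h*(A - h)
F(-58, -26) - 4381 = -58*(-26 - 1*(-58)) - 4381 = -58*(-26 + 58) - 4381 = -58*32 - 4381 = -1856 - 4381 = -6237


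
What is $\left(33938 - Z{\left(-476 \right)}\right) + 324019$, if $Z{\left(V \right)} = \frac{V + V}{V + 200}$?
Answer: $\frac{24698795}{69} \approx 3.5795 \cdot 10^{5}$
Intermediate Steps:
$Z{\left(V \right)} = \frac{2 V}{200 + V}$
$\left(33938 - Z{\left(-476 \right)}\right) + 324019 = \left(33938 - 2 \left(-476\right) \frac{1}{200 - 476}\right) + 324019 = \left(33938 - 2 \left(-476\right) \frac{1}{-276}\right) + 324019 = \left(33938 - 2 \left(-476\right) \left(- \frac{1}{276}\right)\right) + 324019 = \left(33938 - \frac{238}{69}\right) + 324019 = \frac{2341484}{69} + 324019 = \frac{24698795}{69}$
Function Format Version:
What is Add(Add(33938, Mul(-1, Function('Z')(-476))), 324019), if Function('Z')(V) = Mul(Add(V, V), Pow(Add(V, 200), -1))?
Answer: Rational(24698795, 69) ≈ 3.5795e+5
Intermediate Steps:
Function('Z')(V) = Mul(2, V, Pow(Add(200, V), -1)) (Function('Z')(V) = Mul(Mul(2, V), Pow(Add(200, V), -1)) = Mul(2, V, Pow(Add(200, V), -1)))
Add(Add(33938, Mul(-1, Function('Z')(-476))), 324019) = Add(Add(33938, Mul(-1, Mul(2, -476, Pow(Add(200, -476), -1)))), 324019) = Add(Add(33938, Mul(-1, Mul(2, -476, Pow(-276, -1)))), 324019) = Add(Add(33938, Mul(-1, Mul(2, -476, Rational(-1, 276)))), 324019) = Add(Add(33938, Mul(-1, Rational(238, 69))), 324019) = Add(Add(33938, Rational(-238, 69)), 324019) = Add(Rational(2341484, 69), 324019) = Rational(24698795, 69)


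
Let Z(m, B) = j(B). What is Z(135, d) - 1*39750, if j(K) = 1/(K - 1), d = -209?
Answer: -8347501/210 ≈ -39750.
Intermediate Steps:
j(K) = 1/(-1 + K)
Z(m, B) = 1/(-1 + B)
Z(135, d) - 1*39750 = 1/(-1 - 209) - 1*39750 = 1/(-210) - 39750 = -1/210 - 39750 = -8347501/210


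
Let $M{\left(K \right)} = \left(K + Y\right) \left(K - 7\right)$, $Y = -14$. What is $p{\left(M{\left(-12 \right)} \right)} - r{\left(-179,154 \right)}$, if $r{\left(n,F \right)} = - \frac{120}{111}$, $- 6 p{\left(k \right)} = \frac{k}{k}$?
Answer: $\frac{203}{222} \approx 0.91441$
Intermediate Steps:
$M{\left(K \right)} = \left(-14 + K\right) \left(-7 + K\right)$ ($M{\left(K \right)} = \left(K - 14\right) \left(K - 7\right) = \left(-14 + K\right) \left(-7 + K\right)$)
$p{\left(k \right)} = - \frac{1}{6}$ ($p{\left(k \right)} = - \frac{k \frac{1}{k}}{6} = \left(- \frac{1}{6}\right) 1 = - \frac{1}{6}$)
$r{\left(n,F \right)} = - \frac{40}{37}$ ($r{\left(n,F \right)} = \left(-120\right) \frac{1}{111} = - \frac{40}{37}$)
$p{\left(M{\left(-12 \right)} \right)} - r{\left(-179,154 \right)} = - \frac{1}{6} - - \frac{40}{37} = - \frac{1}{6} + \frac{40}{37} = \frac{203}{222}$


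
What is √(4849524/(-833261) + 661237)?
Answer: √459108607857669913/833261 ≈ 813.16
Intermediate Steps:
√(4849524/(-833261) + 661237) = √(4849524*(-1/833261) + 661237) = √(-4849524/833261 + 661237) = √(550978154333/833261) = √459108607857669913/833261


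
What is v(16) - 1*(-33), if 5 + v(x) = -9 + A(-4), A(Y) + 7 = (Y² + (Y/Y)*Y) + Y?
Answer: 20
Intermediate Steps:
A(Y) = -7 + Y² + 2*Y (A(Y) = -7 + ((Y² + (Y/Y)*Y) + Y) = -7 + ((Y² + 1*Y) + Y) = -7 + ((Y² + Y) + Y) = -7 + ((Y + Y²) + Y) = -7 + (Y² + 2*Y) = -7 + Y² + 2*Y)
v(x) = -13 (v(x) = -5 + (-9 + (-7 + (-4)² + 2*(-4))) = -5 + (-9 + (-7 + 16 - 8)) = -5 + (-9 + 1) = -5 - 8 = -13)
v(16) - 1*(-33) = -13 - 1*(-33) = -13 + 33 = 20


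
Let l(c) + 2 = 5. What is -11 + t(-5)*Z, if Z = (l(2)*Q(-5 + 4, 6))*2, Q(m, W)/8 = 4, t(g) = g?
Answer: -971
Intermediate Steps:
l(c) = 3 (l(c) = -2 + 5 = 3)
Q(m, W) = 32 (Q(m, W) = 8*4 = 32)
Z = 192 (Z = (3*32)*2 = 96*2 = 192)
-11 + t(-5)*Z = -11 - 5*192 = -11 - 960 = -971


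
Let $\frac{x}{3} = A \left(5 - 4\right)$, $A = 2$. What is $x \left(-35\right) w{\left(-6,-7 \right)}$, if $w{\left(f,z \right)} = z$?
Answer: $1470$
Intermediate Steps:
$x = 6$ ($x = 3 \cdot 2 \left(5 - 4\right) = 3 \cdot 2 \cdot 1 = 3 \cdot 2 = 6$)
$x \left(-35\right) w{\left(-6,-7 \right)} = 6 \left(-35\right) \left(-7\right) = \left(-210\right) \left(-7\right) = 1470$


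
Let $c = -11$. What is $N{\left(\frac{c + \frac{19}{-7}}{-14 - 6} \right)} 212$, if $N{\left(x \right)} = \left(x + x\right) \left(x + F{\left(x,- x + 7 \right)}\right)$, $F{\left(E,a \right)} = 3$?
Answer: $\frac{1312704}{1225} \approx 1071.6$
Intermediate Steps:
$N{\left(x \right)} = 2 x \left(3 + x\right)$ ($N{\left(x \right)} = \left(x + x\right) \left(x + 3\right) = 2 x \left(3 + x\right)$)
$N{\left(\frac{c + \frac{19}{-7}}{-14 - 6} \right)} 212 = 2 \frac{-11 + \frac{19}{-7}}{-14 - 6} \left(3 + \frac{-11 + \frac{19}{-7}}{-14 - 6}\right) 212 = 2 \frac{-11 + 19 \left(- \frac{1}{7}\right)}{-20} \left(3 + \frac{-11 + 19 \left(- \frac{1}{7}\right)}{-20}\right) 212 = 2 \left(-11 - \frac{19}{7}\right) \left(- \frac{1}{20}\right) \left(3 + \left(-11 - \frac{19}{7}\right) \left(- \frac{1}{20}\right)\right) 212 = 2 \left(\left(- \frac{96}{7}\right) \left(- \frac{1}{20}\right)\right) \left(3 - - \frac{24}{35}\right) 212 = 2 \cdot \frac{24}{35} \left(3 + \frac{24}{35}\right) 212 = 2 \cdot \frac{24}{35} \cdot \frac{129}{35} \cdot 212 = \frac{6192}{1225} \cdot 212 = \frac{1312704}{1225}$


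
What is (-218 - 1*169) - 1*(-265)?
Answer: -122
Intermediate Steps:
(-218 - 1*169) - 1*(-265) = (-218 - 169) + 265 = -387 + 265 = -122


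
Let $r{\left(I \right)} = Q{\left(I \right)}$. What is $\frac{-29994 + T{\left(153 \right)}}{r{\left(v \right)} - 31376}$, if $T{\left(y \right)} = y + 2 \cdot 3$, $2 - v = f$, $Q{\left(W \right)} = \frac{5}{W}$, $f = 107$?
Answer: $\frac{626535}{658897} \approx 0.95088$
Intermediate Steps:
$v = -105$ ($v = 2 - 107 = -105$)
$T{\left(y \right)} = 6 + y$ ($T{\left(y \right)} = y + 6 = 6 + y$)
$r{\left(I \right)} = \frac{5}{I}$
$\frac{-29994 + T{\left(153 \right)}}{r{\left(v \right)} - 31376} = \frac{-29994 + \left(6 + 153\right)}{\frac{5}{-105} - 31376} = \frac{-29994 + 159}{5 \left(- \frac{1}{105}\right) - 31376} = - \frac{29835}{- \frac{1}{21} - 31376} = - \frac{29835}{- \frac{658897}{21}} = \left(-29835\right) \left(- \frac{21}{658897}\right) = \frac{626535}{658897}$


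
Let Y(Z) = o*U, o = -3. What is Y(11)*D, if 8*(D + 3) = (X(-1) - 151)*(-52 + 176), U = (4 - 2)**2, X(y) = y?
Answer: 28308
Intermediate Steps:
U = 4 (U = 2**2 = 4)
Y(Z) = -12 (Y(Z) = -3*4 = -12)
D = -2359 (D = -3 + ((-1 - 151)*(-52 + 176))/8 = -3 + (-152*124)/8 = -3 + (1/8)*(-18848) = -3 - 2356 = -2359)
Y(11)*D = -12*(-2359) = 28308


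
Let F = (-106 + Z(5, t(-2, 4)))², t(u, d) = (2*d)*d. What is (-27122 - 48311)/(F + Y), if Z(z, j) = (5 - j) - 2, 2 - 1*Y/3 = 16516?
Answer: 75433/31317 ≈ 2.4087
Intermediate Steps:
Y = -49542 (Y = 6 - 3*16516 = 6 - 49548 = -49542)
t(u, d) = 2*d²
Z(z, j) = 3 - j
F = 18225 (F = (-106 + (3 - 2*4²))² = (-106 + (3 - 2*16))² = (-106 + (3 - 1*32))² = (-106 + (3 - 32))² = (-106 - 29)² = (-135)² = 18225)
(-27122 - 48311)/(F + Y) = (-27122 - 48311)/(18225 - 49542) = -75433/(-31317) = -75433*(-1/31317) = 75433/31317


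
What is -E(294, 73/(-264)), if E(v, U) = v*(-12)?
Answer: 3528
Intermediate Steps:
E(v, U) = -12*v
-E(294, 73/(-264)) = -(-12)*294 = -1*(-3528) = 3528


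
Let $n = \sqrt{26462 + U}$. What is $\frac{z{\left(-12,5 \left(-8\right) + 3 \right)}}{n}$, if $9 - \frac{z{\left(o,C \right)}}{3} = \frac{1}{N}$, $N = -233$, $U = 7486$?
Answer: $\frac{1049 \sqrt{943}}{219719} \approx 0.14661$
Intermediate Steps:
$n = 6 \sqrt{943}$ ($n = \sqrt{26462 + 7486} = \sqrt{33948} = 6 \sqrt{943} \approx 184.25$)
$z{\left(o,C \right)} = \frac{6294}{233}$ ($z{\left(o,C \right)} = 27 - \frac{3}{-233} = 27 - - \frac{3}{233} = 27 + \frac{3}{233} = \frac{6294}{233}$)
$\frac{z{\left(-12,5 \left(-8\right) + 3 \right)}}{n} = \frac{6294}{233 \cdot 6 \sqrt{943}} = \frac{6294 \frac{\sqrt{943}}{5658}}{233} = \frac{1049 \sqrt{943}}{219719}$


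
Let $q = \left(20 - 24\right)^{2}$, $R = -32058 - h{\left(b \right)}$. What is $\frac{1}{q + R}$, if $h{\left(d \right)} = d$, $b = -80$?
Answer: $- \frac{1}{31962} \approx -3.1287 \cdot 10^{-5}$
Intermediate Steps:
$R = -31978$ ($R = -32058 - -80 = -32058 + 80 = -31978$)
$q = 16$ ($q = \left(-4\right)^{2} = 16$)
$\frac{1}{q + R} = \frac{1}{16 - 31978} = \frac{1}{-31962} = - \frac{1}{31962}$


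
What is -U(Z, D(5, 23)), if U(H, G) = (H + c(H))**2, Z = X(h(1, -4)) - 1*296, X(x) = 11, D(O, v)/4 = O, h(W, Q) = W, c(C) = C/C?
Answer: -80656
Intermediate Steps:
c(C) = 1
D(O, v) = 4*O
Z = -285 (Z = 11 - 1*296 = 11 - 296 = -285)
U(H, G) = (1 + H)**2 (U(H, G) = (H + 1)**2 = (1 + H)**2)
-U(Z, D(5, 23)) = -(1 - 285)**2 = -1*(-284)**2 = -1*80656 = -80656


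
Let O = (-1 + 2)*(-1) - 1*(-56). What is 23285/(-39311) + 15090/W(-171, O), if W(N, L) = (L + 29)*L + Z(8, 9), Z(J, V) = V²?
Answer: 161246735/61600337 ≈ 2.6176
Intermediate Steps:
O = 55 (O = 1*(-1) + 56 = -1 + 56 = 55)
W(N, L) = 81 + L*(29 + L) (W(N, L) = (L + 29)*L + 9² = (29 + L)*L + 81 = L*(29 + L) + 81 = 81 + L*(29 + L))
23285/(-39311) + 15090/W(-171, O) = 23285/(-39311) + 15090/(81 + 55² + 29*55) = 23285*(-1/39311) + 15090/(81 + 3025 + 1595) = -23285/39311 + 15090/4701 = -23285/39311 + 15090*(1/4701) = -23285/39311 + 5030/1567 = 161246735/61600337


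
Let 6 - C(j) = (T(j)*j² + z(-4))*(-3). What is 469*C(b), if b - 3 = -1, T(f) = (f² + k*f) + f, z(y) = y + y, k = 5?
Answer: 81606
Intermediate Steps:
z(y) = 2*y
T(f) = f² + 6*f (T(f) = (f² + 5*f) + f = f² + 6*f)
b = 2 (b = 3 - 1 = 2)
C(j) = -18 + 3*j³*(6 + j) (C(j) = 6 - ((j*(6 + j))*j² + 2*(-4))*(-3) = 6 - (j³*(6 + j) - 8)*(-3) = 6 - (-8 + j³*(6 + j))*(-3) = 6 - (24 - 3*j³*(6 + j)) = 6 + (-24 + 3*j³*(6 + j)) = -18 + 3*j³*(6 + j))
469*C(b) = 469*(-18 + 3*2³*(6 + 2)) = 469*(-18 + 3*8*8) = 469*(-18 + 192) = 469*174 = 81606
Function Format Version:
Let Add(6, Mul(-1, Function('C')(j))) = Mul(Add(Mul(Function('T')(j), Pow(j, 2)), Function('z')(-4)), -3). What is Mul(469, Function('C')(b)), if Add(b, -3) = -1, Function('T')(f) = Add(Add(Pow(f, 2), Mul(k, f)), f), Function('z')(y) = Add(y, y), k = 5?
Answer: 81606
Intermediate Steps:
Function('z')(y) = Mul(2, y)
Function('T')(f) = Add(Pow(f, 2), Mul(6, f)) (Function('T')(f) = Add(Add(Pow(f, 2), Mul(5, f)), f) = Add(Pow(f, 2), Mul(6, f)))
b = 2 (b = Add(3, -1) = 2)
Function('C')(j) = Add(-18, Mul(3, Pow(j, 3), Add(6, j))) (Function('C')(j) = Add(6, Mul(-1, Mul(Add(Mul(Mul(j, Add(6, j)), Pow(j, 2)), Mul(2, -4)), -3))) = Add(6, Mul(-1, Mul(Add(Mul(Pow(j, 3), Add(6, j)), -8), -3))) = Add(6, Mul(-1, Mul(Add(-8, Mul(Pow(j, 3), Add(6, j))), -3))) = Add(6, Mul(-1, Add(24, Mul(-3, Pow(j, 3), Add(6, j))))) = Add(6, Add(-24, Mul(3, Pow(j, 3), Add(6, j)))) = Add(-18, Mul(3, Pow(j, 3), Add(6, j))))
Mul(469, Function('C')(b)) = Mul(469, Add(-18, Mul(3, Pow(2, 3), Add(6, 2)))) = Mul(469, Add(-18, Mul(3, 8, 8))) = Mul(469, Add(-18, 192)) = Mul(469, 174) = 81606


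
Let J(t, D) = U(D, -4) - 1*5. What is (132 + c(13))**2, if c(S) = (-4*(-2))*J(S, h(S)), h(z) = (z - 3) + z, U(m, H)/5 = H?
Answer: 4624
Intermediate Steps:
U(m, H) = 5*H
h(z) = -3 + 2*z (h(z) = (-3 + z) + z = -3 + 2*z)
J(t, D) = -25 (J(t, D) = 5*(-4) - 1*5 = -20 - 5 = -25)
c(S) = -200 (c(S) = -4*(-2)*(-25) = 8*(-25) = -200)
(132 + c(13))**2 = (132 - 200)**2 = (-68)**2 = 4624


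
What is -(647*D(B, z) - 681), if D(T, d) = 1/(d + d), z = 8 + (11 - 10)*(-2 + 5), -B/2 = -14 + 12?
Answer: 14335/22 ≈ 651.59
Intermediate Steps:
B = 4 (B = -2*(-14 + 12) = -2*(-2) = 4)
z = 11 (z = 8 + 1*3 = 8 + 3 = 11)
D(T, d) = 1/(2*d)
-(647*D(B, z) - 681) = -(647*((½)/11) - 681) = -(647*((½)*(1/11)) - 681) = -(647*(1/22) - 681) = -(647/22 - 681) = -1*(-14335/22) = 14335/22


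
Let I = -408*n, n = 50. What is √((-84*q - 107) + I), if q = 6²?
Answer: I*√23531 ≈ 153.4*I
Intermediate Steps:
q = 36
I = -20400 (I = -408*50 = -20400)
√((-84*q - 107) + I) = √((-84*36 - 107) - 20400) = √((-3024 - 107) - 20400) = √(-3131 - 20400) = √(-23531) = I*√23531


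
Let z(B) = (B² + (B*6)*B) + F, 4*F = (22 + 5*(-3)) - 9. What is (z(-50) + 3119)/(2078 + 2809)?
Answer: 41237/9774 ≈ 4.2190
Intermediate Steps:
F = -½ (F = ((22 + 5*(-3)) - 9)/4 = ((22 - 15) - 9)/4 = (7 - 9)/4 = (¼)*(-2) = -½ ≈ -0.50000)
z(B) = -½ + 7*B² (z(B) = (B² + (B*6)*B) - ½ = (B² + (6*B)*B) - ½ = (B² + 6*B²) - ½ = 7*B² - ½ = -½ + 7*B²)
(z(-50) + 3119)/(2078 + 2809) = ((-½ + 7*(-50)²) + 3119)/(2078 + 2809) = ((-½ + 7*2500) + 3119)/4887 = ((-½ + 17500) + 3119)*(1/4887) = (34999/2 + 3119)*(1/4887) = (41237/2)*(1/4887) = 41237/9774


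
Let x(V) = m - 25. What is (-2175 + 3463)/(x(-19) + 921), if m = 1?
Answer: 56/39 ≈ 1.4359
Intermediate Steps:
x(V) = -24 (x(V) = 1 - 25 = -24)
(-2175 + 3463)/(x(-19) + 921) = (-2175 + 3463)/(-24 + 921) = 1288/897 = 1288*(1/897) = 56/39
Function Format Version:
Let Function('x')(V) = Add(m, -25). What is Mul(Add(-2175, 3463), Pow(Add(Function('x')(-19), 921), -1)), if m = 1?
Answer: Rational(56, 39) ≈ 1.4359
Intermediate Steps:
Function('x')(V) = -24 (Function('x')(V) = Add(1, -25) = -24)
Mul(Add(-2175, 3463), Pow(Add(Function('x')(-19), 921), -1)) = Mul(Add(-2175, 3463), Pow(Add(-24, 921), -1)) = Mul(1288, Pow(897, -1)) = Mul(1288, Rational(1, 897)) = Rational(56, 39)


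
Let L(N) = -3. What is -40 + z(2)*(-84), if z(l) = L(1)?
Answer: 212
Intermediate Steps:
z(l) = -3
-40 + z(2)*(-84) = -40 - 3*(-84) = -40 + 252 = 212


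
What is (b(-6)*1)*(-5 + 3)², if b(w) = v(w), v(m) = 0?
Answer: 0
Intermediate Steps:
b(w) = 0
(b(-6)*1)*(-5 + 3)² = (0*1)*(-5 + 3)² = 0*(-2)² = 0*4 = 0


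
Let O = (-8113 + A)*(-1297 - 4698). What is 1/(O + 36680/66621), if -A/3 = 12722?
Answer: 66621/18483503824385 ≈ 3.6043e-9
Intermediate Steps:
A = -38166 (A = -3*12722 = -38166)
O = 277442605 (O = (-8113 - 38166)*(-1297 - 4698) = -46279*(-5995) = 277442605)
1/(O + 36680/66621) = 1/(277442605 + 36680/66621) = 1/(18483503824385/66621) = 66621/18483503824385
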